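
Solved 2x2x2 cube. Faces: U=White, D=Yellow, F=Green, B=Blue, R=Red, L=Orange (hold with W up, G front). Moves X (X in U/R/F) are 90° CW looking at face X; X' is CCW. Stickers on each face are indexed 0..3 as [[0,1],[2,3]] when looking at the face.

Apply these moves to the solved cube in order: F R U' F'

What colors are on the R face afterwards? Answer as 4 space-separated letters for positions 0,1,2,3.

After move 1 (F): F=GGGG U=WWOO R=WRWR D=RRYY L=OYOY
After move 2 (R): R=WWRR U=WGOG F=GRGY D=RBYB B=OBWB
After move 3 (U'): U=GGWO F=OYGY R=GRRR B=WWWB L=OBOY
After move 4 (F'): F=YYOG U=GGGR R=BRRR D=BYYB L=OOOW
Query: R face = BRRR

Answer: B R R R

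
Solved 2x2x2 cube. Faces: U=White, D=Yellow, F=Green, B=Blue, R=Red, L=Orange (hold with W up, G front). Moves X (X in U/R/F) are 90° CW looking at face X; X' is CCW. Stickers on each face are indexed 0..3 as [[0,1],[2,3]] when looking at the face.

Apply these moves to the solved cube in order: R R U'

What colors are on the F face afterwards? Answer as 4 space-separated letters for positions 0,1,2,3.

After move 1 (R): R=RRRR U=WGWG F=GYGY D=YBYB B=WBWB
After move 2 (R): R=RRRR U=WYWY F=GBGB D=YWYW B=GBGB
After move 3 (U'): U=YYWW F=OOGB R=GBRR B=RRGB L=GBOO
Query: F face = OOGB

Answer: O O G B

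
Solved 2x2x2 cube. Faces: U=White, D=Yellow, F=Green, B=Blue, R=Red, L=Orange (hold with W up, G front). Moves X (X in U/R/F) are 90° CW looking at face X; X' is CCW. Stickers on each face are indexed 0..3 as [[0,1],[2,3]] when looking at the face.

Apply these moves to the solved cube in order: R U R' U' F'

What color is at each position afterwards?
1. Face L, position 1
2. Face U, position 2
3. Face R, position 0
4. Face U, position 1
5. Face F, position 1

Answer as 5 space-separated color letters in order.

After move 1 (R): R=RRRR U=WGWG F=GYGY D=YBYB B=WBWB
After move 2 (U): U=WWGG F=RRGY R=WBRR B=OOWB L=GYOO
After move 3 (R'): R=BRWR U=WWGO F=RWGG D=YRYY B=BOBB
After move 4 (U'): U=WOWG F=GYGG R=RWWR B=BRBB L=BOOO
After move 5 (F'): F=YGGG U=WORW R=RWYR D=OOYY L=BGOW
Query 1: L[1] = G
Query 2: U[2] = R
Query 3: R[0] = R
Query 4: U[1] = O
Query 5: F[1] = G

Answer: G R R O G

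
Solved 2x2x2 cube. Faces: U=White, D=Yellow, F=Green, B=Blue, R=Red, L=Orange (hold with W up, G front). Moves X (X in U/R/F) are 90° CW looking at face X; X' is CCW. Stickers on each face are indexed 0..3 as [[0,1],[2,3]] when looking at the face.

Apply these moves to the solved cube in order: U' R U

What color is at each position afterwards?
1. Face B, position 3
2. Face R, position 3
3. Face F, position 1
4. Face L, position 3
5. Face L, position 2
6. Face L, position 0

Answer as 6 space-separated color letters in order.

After move 1 (U'): U=WWWW F=OOGG R=GGRR B=RRBB L=BBOO
After move 2 (R): R=RGRG U=WOWG F=OYGY D=YBYR B=WRWB
After move 3 (U): U=WWGO F=RGGY R=WRRG B=BBWB L=OYOO
Query 1: B[3] = B
Query 2: R[3] = G
Query 3: F[1] = G
Query 4: L[3] = O
Query 5: L[2] = O
Query 6: L[0] = O

Answer: B G G O O O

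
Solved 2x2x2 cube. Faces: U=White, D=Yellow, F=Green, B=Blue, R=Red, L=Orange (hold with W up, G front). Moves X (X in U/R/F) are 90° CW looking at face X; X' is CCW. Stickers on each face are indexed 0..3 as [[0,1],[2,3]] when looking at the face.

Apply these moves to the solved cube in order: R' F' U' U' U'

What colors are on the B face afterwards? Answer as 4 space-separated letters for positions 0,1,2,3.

Answer: O B Y B

Derivation:
After move 1 (R'): R=RRRR U=WBWB F=GWGW D=YGYG B=YBYB
After move 2 (F'): F=WWGG U=WBRR R=GRYR D=OOYG L=OBOW
After move 3 (U'): U=BRWR F=OBGG R=WWYR B=GRYB L=YBOW
After move 4 (U'): U=RRBW F=YBGG R=OBYR B=WWYB L=GROW
After move 5 (U'): U=RWRB F=GRGG R=YBYR B=OBYB L=WWOW
Query: B face = OBYB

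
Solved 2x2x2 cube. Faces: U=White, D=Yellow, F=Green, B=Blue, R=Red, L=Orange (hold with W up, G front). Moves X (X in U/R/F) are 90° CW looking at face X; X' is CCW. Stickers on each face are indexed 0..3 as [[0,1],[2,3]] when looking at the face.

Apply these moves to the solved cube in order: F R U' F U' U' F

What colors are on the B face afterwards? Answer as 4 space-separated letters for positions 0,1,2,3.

After move 1 (F): F=GGGG U=WWOO R=WRWR D=RRYY L=OYOY
After move 2 (R): R=WWRR U=WGOG F=GRGY D=RBYB B=OBWB
After move 3 (U'): U=GGWO F=OYGY R=GRRR B=WWWB L=OBOY
After move 4 (F): F=GOYY U=GGYB R=WROR D=RGYB L=OROB
After move 5 (U'): U=GBGY F=ORYY R=GOOR B=WRWB L=WWOB
After move 6 (U'): U=BYGG F=WWYY R=OROR B=GOWB L=WROB
After move 7 (F): F=YWYW U=BYBR R=GRGR D=OOYB L=WROG
Query: B face = GOWB

Answer: G O W B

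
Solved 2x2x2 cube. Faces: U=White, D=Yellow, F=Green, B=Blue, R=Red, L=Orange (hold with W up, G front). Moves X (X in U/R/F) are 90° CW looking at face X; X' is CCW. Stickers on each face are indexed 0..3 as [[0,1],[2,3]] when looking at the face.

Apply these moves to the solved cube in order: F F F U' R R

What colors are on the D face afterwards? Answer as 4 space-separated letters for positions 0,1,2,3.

After move 1 (F): F=GGGG U=WWOO R=WRWR D=RRYY L=OYOY
After move 2 (F): F=GGGG U=WWYY R=OROR D=WWYY L=OROR
After move 3 (F): F=GGGG U=WWRR R=YRYR D=OOYY L=OWOW
After move 4 (U'): U=WRWR F=OWGG R=GGYR B=YRBB L=BBOW
After move 5 (R): R=YGRG U=WWWG F=OOGY D=OBYY B=RRRB
After move 6 (R): R=RYGG U=WOWY F=OBGY D=ORYR B=GRWB
Query: D face = ORYR

Answer: O R Y R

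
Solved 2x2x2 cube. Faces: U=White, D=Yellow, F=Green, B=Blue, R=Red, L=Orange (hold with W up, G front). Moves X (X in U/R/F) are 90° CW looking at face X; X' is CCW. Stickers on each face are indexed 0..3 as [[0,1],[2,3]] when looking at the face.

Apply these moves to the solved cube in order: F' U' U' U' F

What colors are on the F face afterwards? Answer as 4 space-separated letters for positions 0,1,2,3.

Answer: G Y G R

Derivation:
After move 1 (F'): F=GGGG U=WWRR R=YRYR D=OOYY L=OWOW
After move 2 (U'): U=WRWR F=OWGG R=GGYR B=YRBB L=BBOW
After move 3 (U'): U=RRWW F=BBGG R=OWYR B=GGBB L=YROW
After move 4 (U'): U=RWRW F=YRGG R=BBYR B=OWBB L=GGOW
After move 5 (F): F=GYGR U=RWWG R=RBWR D=YBYY L=GOOO
Query: F face = GYGR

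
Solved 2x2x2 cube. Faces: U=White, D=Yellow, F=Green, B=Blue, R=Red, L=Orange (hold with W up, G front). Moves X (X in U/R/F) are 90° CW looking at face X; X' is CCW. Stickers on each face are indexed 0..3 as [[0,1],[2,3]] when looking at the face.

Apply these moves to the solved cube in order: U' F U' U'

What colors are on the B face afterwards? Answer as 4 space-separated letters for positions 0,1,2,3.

After move 1 (U'): U=WWWW F=OOGG R=GGRR B=RRBB L=BBOO
After move 2 (F): F=GOGO U=WWOB R=WGWR D=RGYY L=BYOY
After move 3 (U'): U=WBWO F=BYGO R=GOWR B=WGBB L=RROY
After move 4 (U'): U=BOWW F=RRGO R=BYWR B=GOBB L=WGOY
Query: B face = GOBB

Answer: G O B B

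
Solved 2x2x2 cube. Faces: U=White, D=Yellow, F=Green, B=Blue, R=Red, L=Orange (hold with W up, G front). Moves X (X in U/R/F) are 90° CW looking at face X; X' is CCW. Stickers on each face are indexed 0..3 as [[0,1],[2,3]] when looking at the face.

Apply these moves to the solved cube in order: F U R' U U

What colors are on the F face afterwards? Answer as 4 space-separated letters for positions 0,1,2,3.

Answer: Y Y G W

Derivation:
After move 1 (F): F=GGGG U=WWOO R=WRWR D=RRYY L=OYOY
After move 2 (U): U=OWOW F=WRGG R=BBWR B=OYBB L=GGOY
After move 3 (R'): R=BRBW U=OBOO F=WWGW D=RRYG B=YYRB
After move 4 (U): U=OOOB F=BRGW R=YYBW B=GGRB L=WWOY
After move 5 (U): U=OOBO F=YYGW R=GGBW B=WWRB L=BROY
Query: F face = YYGW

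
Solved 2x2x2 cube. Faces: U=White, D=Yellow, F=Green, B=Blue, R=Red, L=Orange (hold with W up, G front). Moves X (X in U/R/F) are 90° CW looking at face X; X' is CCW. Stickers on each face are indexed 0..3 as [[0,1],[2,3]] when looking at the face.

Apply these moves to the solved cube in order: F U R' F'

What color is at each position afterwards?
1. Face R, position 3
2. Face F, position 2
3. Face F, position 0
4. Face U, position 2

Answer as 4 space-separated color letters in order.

Answer: W W W B

Derivation:
After move 1 (F): F=GGGG U=WWOO R=WRWR D=RRYY L=OYOY
After move 2 (U): U=OWOW F=WRGG R=BBWR B=OYBB L=GGOY
After move 3 (R'): R=BRBW U=OBOO F=WWGW D=RRYG B=YYRB
After move 4 (F'): F=WWWG U=OBBB R=RRRW D=GYYG L=GOOO
Query 1: R[3] = W
Query 2: F[2] = W
Query 3: F[0] = W
Query 4: U[2] = B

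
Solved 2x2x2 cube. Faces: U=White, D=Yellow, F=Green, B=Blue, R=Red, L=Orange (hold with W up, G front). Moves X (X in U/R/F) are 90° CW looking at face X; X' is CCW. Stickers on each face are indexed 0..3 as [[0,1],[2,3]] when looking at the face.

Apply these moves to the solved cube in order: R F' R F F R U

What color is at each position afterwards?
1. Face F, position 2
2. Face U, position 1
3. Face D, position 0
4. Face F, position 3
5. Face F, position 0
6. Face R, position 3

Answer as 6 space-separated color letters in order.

After move 1 (R): R=RRRR U=WGWG F=GYGY D=YBYB B=WBWB
After move 2 (F'): F=YYGG U=WGRR R=BRYR D=OOYB L=OGOW
After move 3 (R): R=YBRR U=WYRG F=YOGB D=OWYW B=RBGB
After move 4 (F): F=GYBO U=WYWG R=RBGR D=RYYW L=OOOW
After move 5 (F): F=BGOY U=WYWO R=WBGR D=GRYW L=OROY
After move 6 (R): R=GWRB U=WGWY F=BROW D=GGYR B=OBYB
After move 7 (U): U=WWYG F=GWOW R=OBRB B=ORYB L=BROY
Query 1: F[2] = O
Query 2: U[1] = W
Query 3: D[0] = G
Query 4: F[3] = W
Query 5: F[0] = G
Query 6: R[3] = B

Answer: O W G W G B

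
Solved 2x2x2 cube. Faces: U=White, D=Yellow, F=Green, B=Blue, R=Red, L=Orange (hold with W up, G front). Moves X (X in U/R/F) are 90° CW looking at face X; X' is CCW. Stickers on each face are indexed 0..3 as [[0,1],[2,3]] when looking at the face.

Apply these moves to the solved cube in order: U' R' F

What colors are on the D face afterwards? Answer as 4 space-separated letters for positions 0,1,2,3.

After move 1 (U'): U=WWWW F=OOGG R=GGRR B=RRBB L=BBOO
After move 2 (R'): R=GRGR U=WBWR F=OWGW D=YOYG B=YRYB
After move 3 (F): F=GOWW U=WBOB R=WRRR D=GGYG L=BYOO
Query: D face = GGYG

Answer: G G Y G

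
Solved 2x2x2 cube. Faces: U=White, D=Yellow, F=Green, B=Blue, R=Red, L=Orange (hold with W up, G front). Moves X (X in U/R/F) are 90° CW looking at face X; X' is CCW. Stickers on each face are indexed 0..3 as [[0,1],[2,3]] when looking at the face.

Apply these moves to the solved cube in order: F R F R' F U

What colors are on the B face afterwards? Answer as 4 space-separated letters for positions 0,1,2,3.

After move 1 (F): F=GGGG U=WWOO R=WRWR D=RRYY L=OYOY
After move 2 (R): R=WWRR U=WGOG F=GRGY D=RBYB B=OBWB
After move 3 (F): F=GGYR U=WGYY R=OWGR D=RWYB L=OROB
After move 4 (R'): R=WROG U=WWYO F=GGYY D=RGYR B=BBWB
After move 5 (F): F=YGYG U=WWBR R=YROG D=OWYR L=OROG
After move 6 (U): U=BWRW F=YRYG R=BBOG B=ORWB L=YGOG
Query: B face = ORWB

Answer: O R W B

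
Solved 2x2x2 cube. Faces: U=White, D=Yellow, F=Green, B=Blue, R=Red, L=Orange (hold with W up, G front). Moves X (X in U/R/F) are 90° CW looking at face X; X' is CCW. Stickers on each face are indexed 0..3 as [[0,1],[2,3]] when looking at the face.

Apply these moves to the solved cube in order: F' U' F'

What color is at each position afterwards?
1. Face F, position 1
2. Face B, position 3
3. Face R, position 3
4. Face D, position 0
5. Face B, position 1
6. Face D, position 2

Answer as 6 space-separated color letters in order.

Answer: G B R B R Y

Derivation:
After move 1 (F'): F=GGGG U=WWRR R=YRYR D=OOYY L=OWOW
After move 2 (U'): U=WRWR F=OWGG R=GGYR B=YRBB L=BBOW
After move 3 (F'): F=WGOG U=WRGY R=OGOR D=BWYY L=BROW
Query 1: F[1] = G
Query 2: B[3] = B
Query 3: R[3] = R
Query 4: D[0] = B
Query 5: B[1] = R
Query 6: D[2] = Y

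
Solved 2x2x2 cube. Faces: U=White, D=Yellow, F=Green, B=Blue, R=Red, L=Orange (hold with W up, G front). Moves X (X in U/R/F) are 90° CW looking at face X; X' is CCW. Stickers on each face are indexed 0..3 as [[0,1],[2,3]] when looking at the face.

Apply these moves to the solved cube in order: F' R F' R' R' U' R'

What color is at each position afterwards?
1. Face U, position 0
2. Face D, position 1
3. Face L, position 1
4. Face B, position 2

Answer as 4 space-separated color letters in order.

After move 1 (F'): F=GGGG U=WWRR R=YRYR D=OOYY L=OWOW
After move 2 (R): R=YYRR U=WGRG F=GOGY D=OBYB B=RBWB
After move 3 (F'): F=OYGG U=WGYR R=BYOR D=WWYB L=OGOR
After move 4 (R'): R=YRBO U=WWYR F=OGGR D=WYYG B=BBWB
After move 5 (R'): R=ROYB U=WWYB F=OWGR D=WGYR B=GBYB
After move 6 (U'): U=WBWY F=OGGR R=OWYB B=ROYB L=GBOR
After move 7 (R'): R=WBOY U=WYWR F=OBGY D=WGYR B=ROGB
Query 1: U[0] = W
Query 2: D[1] = G
Query 3: L[1] = B
Query 4: B[2] = G

Answer: W G B G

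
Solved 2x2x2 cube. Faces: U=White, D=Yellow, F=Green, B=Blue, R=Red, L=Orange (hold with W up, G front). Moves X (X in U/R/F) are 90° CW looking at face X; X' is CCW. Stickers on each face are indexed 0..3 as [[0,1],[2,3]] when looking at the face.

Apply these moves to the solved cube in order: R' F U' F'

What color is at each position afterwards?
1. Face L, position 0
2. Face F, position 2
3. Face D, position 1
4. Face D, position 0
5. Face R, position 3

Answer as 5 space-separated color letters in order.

After move 1 (R'): R=RRRR U=WBWB F=GWGW D=YGYG B=YBYB
After move 2 (F): F=GGWW U=WBOO R=WRBR D=RRYG L=OYOG
After move 3 (U'): U=BOWO F=OYWW R=GGBR B=WRYB L=YBOG
After move 4 (F'): F=YWOW U=BOGB R=RGRR D=BGYG L=YOOW
Query 1: L[0] = Y
Query 2: F[2] = O
Query 3: D[1] = G
Query 4: D[0] = B
Query 5: R[3] = R

Answer: Y O G B R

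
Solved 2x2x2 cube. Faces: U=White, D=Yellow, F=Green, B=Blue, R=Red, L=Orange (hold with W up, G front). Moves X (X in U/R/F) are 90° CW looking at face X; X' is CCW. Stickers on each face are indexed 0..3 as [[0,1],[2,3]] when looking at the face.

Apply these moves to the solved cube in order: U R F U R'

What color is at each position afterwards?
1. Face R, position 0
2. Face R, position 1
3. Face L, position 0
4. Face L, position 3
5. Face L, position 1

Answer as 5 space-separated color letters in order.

After move 1 (U): U=WWWW F=RRGG R=BBRR B=OOBB L=GGOO
After move 2 (R): R=RBRB U=WRWG F=RYGY D=YBYO B=WOWB
After move 3 (F): F=GRYY U=WROG R=WBGB D=RRYO L=GYOB
After move 4 (U): U=OWGR F=WBYY R=WOGB B=GYWB L=GROB
After move 5 (R'): R=OBWG U=OWGG F=WWYR D=RBYY B=OYRB
Query 1: R[0] = O
Query 2: R[1] = B
Query 3: L[0] = G
Query 4: L[3] = B
Query 5: L[1] = R

Answer: O B G B R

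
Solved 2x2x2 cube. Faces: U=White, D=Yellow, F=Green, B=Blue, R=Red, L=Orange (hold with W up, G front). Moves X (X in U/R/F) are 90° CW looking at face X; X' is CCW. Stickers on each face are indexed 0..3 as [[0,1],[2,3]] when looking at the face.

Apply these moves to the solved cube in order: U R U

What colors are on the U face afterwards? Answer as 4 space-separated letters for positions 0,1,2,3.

Answer: W W G R

Derivation:
After move 1 (U): U=WWWW F=RRGG R=BBRR B=OOBB L=GGOO
After move 2 (R): R=RBRB U=WRWG F=RYGY D=YBYO B=WOWB
After move 3 (U): U=WWGR F=RBGY R=WORB B=GGWB L=RYOO
Query: U face = WWGR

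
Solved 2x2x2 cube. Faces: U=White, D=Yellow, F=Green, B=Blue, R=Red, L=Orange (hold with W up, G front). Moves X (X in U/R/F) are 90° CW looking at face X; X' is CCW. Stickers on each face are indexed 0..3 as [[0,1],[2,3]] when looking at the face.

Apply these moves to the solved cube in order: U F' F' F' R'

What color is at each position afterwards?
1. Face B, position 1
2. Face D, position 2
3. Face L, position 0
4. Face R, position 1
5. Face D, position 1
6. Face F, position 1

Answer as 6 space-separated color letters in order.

After move 1 (U): U=WWWW F=RRGG R=BBRR B=OOBB L=GGOO
After move 2 (F'): F=RGRG U=WWBR R=YBYR D=GOYY L=GWOW
After move 3 (F'): F=GGRR U=WWYY R=OBGR D=WWYY L=GROB
After move 4 (F'): F=GRGR U=WWOG R=WBWR D=RBYY L=GYOY
After move 5 (R'): R=BRWW U=WBOO F=GWGG D=RRYR B=YOBB
Query 1: B[1] = O
Query 2: D[2] = Y
Query 3: L[0] = G
Query 4: R[1] = R
Query 5: D[1] = R
Query 6: F[1] = W

Answer: O Y G R R W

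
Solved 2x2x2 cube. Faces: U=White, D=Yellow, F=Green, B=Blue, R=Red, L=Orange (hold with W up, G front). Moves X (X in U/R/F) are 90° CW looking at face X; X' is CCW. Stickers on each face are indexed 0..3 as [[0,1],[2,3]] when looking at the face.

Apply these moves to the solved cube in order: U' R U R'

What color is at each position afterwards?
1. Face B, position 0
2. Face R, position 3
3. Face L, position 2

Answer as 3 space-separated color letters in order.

Answer: R R O

Derivation:
After move 1 (U'): U=WWWW F=OOGG R=GGRR B=RRBB L=BBOO
After move 2 (R): R=RGRG U=WOWG F=OYGY D=YBYR B=WRWB
After move 3 (U): U=WWGO F=RGGY R=WRRG B=BBWB L=OYOO
After move 4 (R'): R=RGWR U=WWGB F=RWGO D=YGYY B=RBBB
Query 1: B[0] = R
Query 2: R[3] = R
Query 3: L[2] = O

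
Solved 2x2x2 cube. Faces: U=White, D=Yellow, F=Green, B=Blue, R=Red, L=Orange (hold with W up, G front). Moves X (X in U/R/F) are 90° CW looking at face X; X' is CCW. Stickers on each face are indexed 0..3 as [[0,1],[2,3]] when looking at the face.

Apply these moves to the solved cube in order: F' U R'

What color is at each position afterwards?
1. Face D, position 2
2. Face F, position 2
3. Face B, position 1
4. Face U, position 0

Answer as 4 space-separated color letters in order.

After move 1 (F'): F=GGGG U=WWRR R=YRYR D=OOYY L=OWOW
After move 2 (U): U=RWRW F=YRGG R=BBYR B=OWBB L=GGOW
After move 3 (R'): R=BRBY U=RBRO F=YWGW D=ORYG B=YWOB
Query 1: D[2] = Y
Query 2: F[2] = G
Query 3: B[1] = W
Query 4: U[0] = R

Answer: Y G W R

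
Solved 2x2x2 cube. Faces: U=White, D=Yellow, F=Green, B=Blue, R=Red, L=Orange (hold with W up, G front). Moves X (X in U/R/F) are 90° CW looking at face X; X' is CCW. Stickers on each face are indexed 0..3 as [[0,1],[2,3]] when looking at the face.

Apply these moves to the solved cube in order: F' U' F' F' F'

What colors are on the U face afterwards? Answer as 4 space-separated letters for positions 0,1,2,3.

After move 1 (F'): F=GGGG U=WWRR R=YRYR D=OOYY L=OWOW
After move 2 (U'): U=WRWR F=OWGG R=GGYR B=YRBB L=BBOW
After move 3 (F'): F=WGOG U=WRGY R=OGOR D=BWYY L=BROW
After move 4 (F'): F=GGWO U=WROO R=WGBR D=RWYY L=BYOG
After move 5 (F'): F=GOGW U=WRWB R=WGRR D=YGYY L=BOOO
Query: U face = WRWB

Answer: W R W B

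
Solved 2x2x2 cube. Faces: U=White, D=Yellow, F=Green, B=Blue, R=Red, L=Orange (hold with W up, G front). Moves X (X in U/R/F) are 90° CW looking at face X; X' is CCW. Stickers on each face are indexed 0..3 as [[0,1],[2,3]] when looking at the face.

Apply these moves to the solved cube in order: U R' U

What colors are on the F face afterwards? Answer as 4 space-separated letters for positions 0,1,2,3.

Answer: B R G W

Derivation:
After move 1 (U): U=WWWW F=RRGG R=BBRR B=OOBB L=GGOO
After move 2 (R'): R=BRBR U=WBWO F=RWGW D=YRYG B=YOYB
After move 3 (U): U=WWOB F=BRGW R=YOBR B=GGYB L=RWOO
Query: F face = BRGW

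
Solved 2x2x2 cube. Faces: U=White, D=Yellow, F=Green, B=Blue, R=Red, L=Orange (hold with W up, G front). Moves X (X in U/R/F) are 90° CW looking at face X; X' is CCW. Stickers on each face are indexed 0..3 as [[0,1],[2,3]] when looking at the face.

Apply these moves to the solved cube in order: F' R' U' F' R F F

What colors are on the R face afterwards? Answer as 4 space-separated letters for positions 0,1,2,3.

After move 1 (F'): F=GGGG U=WWRR R=YRYR D=OOYY L=OWOW
After move 2 (R'): R=RRYY U=WBRB F=GWGR D=OGYG B=YBOB
After move 3 (U'): U=BBWR F=OWGR R=GWYY B=RROB L=YBOW
After move 4 (F'): F=WROG U=BBGY R=GWOY D=BWYG L=YROW
After move 5 (R): R=OGYW U=BRGG F=WWOG D=BOYR B=YRBB
After move 6 (F): F=OWGW U=BRWR R=GGGW D=YOYR L=YBOO
After move 7 (F): F=GOWW U=BROB R=WGRW D=GGYR L=YYOO
Query: R face = WGRW

Answer: W G R W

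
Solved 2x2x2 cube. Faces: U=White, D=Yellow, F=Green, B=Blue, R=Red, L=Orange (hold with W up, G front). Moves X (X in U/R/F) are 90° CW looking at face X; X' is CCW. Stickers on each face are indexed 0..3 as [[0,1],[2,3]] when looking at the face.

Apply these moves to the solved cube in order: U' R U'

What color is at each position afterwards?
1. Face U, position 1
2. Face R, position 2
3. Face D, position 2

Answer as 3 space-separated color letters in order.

Answer: G R Y

Derivation:
After move 1 (U'): U=WWWW F=OOGG R=GGRR B=RRBB L=BBOO
After move 2 (R): R=RGRG U=WOWG F=OYGY D=YBYR B=WRWB
After move 3 (U'): U=OGWW F=BBGY R=OYRG B=RGWB L=WROO
Query 1: U[1] = G
Query 2: R[2] = R
Query 3: D[2] = Y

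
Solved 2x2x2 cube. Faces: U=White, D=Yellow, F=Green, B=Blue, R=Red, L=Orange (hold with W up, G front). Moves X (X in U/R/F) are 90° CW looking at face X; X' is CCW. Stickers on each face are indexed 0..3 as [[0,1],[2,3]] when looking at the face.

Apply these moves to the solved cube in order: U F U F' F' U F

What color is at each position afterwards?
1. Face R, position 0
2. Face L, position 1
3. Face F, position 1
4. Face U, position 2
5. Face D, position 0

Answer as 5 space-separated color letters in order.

After move 1 (U): U=WWWW F=RRGG R=BBRR B=OOBB L=GGOO
After move 2 (F): F=GRGR U=WWOG R=WBWR D=RBYY L=GYOY
After move 3 (U): U=OWGW F=WBGR R=OOWR B=GYBB L=GROY
After move 4 (F'): F=BRWG U=OWOW R=BORR D=RYYY L=GWOG
After move 5 (F'): F=RGBW U=OWBR R=YORR D=WGYY L=GWOO
After move 6 (U): U=BORW F=YOBW R=GYRR B=GWBB L=RGOO
After move 7 (F): F=BYWO U=BOOG R=RYWR D=RGYY L=RWOG
Query 1: R[0] = R
Query 2: L[1] = W
Query 3: F[1] = Y
Query 4: U[2] = O
Query 5: D[0] = R

Answer: R W Y O R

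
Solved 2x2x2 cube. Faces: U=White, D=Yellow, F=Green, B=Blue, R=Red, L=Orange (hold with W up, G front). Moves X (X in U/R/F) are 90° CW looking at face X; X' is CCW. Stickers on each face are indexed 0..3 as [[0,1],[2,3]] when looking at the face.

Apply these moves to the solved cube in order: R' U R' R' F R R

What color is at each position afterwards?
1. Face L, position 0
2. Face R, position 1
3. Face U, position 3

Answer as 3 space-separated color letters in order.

After move 1 (R'): R=RRRR U=WBWB F=GWGW D=YGYG B=YBYB
After move 2 (U): U=WWBB F=RRGW R=YBRR B=OOYB L=GWOO
After move 3 (R'): R=BRYR U=WYBO F=RWGB D=YRYW B=GOGB
After move 4 (R'): R=RRBY U=WGBG F=RYGO D=YWYB B=WORB
After move 5 (F): F=GROY U=WGOW R=BRGY D=BRYB L=GYOW
After move 6 (R): R=GBYR U=WROY F=GROB D=BRYW B=WOGB
After move 7 (R): R=YGRB U=WROB F=GROW D=BGYW B=YORB
Query 1: L[0] = G
Query 2: R[1] = G
Query 3: U[3] = B

Answer: G G B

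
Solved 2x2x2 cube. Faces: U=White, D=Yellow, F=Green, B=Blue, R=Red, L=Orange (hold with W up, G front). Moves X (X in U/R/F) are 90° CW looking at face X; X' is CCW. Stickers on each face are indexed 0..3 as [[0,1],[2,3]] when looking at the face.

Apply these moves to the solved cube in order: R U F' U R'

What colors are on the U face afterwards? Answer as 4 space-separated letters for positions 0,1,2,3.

Answer: W W R G

Derivation:
After move 1 (R): R=RRRR U=WGWG F=GYGY D=YBYB B=WBWB
After move 2 (U): U=WWGG F=RRGY R=WBRR B=OOWB L=GYOO
After move 3 (F'): F=RYRG U=WWWR R=BBYR D=YOYB L=GGOG
After move 4 (U): U=WWRW F=BBRG R=OOYR B=GGWB L=RYOG
After move 5 (R'): R=OROY U=WWRG F=BWRW D=YBYG B=BGOB
Query: U face = WWRG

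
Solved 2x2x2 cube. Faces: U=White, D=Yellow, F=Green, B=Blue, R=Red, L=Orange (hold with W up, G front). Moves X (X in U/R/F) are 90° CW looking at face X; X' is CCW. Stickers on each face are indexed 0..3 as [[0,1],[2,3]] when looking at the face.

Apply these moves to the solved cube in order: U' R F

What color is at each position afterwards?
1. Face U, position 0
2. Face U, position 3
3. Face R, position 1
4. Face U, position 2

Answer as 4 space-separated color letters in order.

After move 1 (U'): U=WWWW F=OOGG R=GGRR B=RRBB L=BBOO
After move 2 (R): R=RGRG U=WOWG F=OYGY D=YBYR B=WRWB
After move 3 (F): F=GOYY U=WOOB R=WGGG D=RRYR L=BYOB
Query 1: U[0] = W
Query 2: U[3] = B
Query 3: R[1] = G
Query 4: U[2] = O

Answer: W B G O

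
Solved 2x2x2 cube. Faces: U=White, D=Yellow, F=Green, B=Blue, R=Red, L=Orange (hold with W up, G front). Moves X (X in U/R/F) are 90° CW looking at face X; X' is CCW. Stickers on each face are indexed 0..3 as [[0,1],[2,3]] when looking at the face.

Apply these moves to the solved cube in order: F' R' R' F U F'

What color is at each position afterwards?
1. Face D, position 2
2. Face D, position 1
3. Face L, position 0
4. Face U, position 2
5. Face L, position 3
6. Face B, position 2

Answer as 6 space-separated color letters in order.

After move 1 (F'): F=GGGG U=WWRR R=YRYR D=OOYY L=OWOW
After move 2 (R'): R=RRYY U=WBRB F=GWGR D=OGYG B=YBOB
After move 3 (R'): R=RYRY U=WORY F=GBGB D=OWYR B=GBGB
After move 4 (F): F=GGBB U=WOWW R=RYYY D=RRYR L=OOOW
After move 5 (U): U=WWWO F=RYBB R=GBYY B=OOGB L=GGOW
After move 6 (F'): F=YBRB U=WWGY R=RBRY D=GWYR L=GOOW
Query 1: D[2] = Y
Query 2: D[1] = W
Query 3: L[0] = G
Query 4: U[2] = G
Query 5: L[3] = W
Query 6: B[2] = G

Answer: Y W G G W G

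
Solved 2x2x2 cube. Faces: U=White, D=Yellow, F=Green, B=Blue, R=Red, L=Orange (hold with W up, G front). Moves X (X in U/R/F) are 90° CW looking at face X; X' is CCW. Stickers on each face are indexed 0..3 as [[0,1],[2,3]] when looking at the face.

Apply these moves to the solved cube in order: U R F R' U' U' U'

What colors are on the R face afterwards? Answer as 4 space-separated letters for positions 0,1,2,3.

After move 1 (U): U=WWWW F=RRGG R=BBRR B=OOBB L=GGOO
After move 2 (R): R=RBRB U=WRWG F=RYGY D=YBYO B=WOWB
After move 3 (F): F=GRYY U=WROG R=WBGB D=RRYO L=GYOB
After move 4 (R'): R=BBWG U=WWOW F=GRYG D=RRYY B=OORB
After move 5 (U'): U=WWWO F=GYYG R=GRWG B=BBRB L=OOOB
After move 6 (U'): U=WOWW F=OOYG R=GYWG B=GRRB L=BBOB
After move 7 (U'): U=OWWW F=BBYG R=OOWG B=GYRB L=GROB
Query: R face = OOWG

Answer: O O W G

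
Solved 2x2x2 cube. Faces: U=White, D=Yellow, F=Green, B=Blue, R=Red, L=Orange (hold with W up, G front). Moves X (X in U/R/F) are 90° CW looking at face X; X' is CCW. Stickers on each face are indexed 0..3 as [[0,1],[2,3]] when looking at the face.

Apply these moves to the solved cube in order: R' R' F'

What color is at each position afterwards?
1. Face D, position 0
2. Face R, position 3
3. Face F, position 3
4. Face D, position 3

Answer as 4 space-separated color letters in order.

After move 1 (R'): R=RRRR U=WBWB F=GWGW D=YGYG B=YBYB
After move 2 (R'): R=RRRR U=WYWY F=GBGB D=YWYW B=GBGB
After move 3 (F'): F=BBGG U=WYRR R=WRYR D=OOYW L=OYOW
Query 1: D[0] = O
Query 2: R[3] = R
Query 3: F[3] = G
Query 4: D[3] = W

Answer: O R G W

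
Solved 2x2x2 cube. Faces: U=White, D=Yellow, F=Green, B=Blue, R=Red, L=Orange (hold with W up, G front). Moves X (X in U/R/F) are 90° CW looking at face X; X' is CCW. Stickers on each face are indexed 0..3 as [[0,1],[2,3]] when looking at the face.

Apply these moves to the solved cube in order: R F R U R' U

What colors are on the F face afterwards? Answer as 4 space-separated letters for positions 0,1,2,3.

Answer: B R Y G

Derivation:
After move 1 (R): R=RRRR U=WGWG F=GYGY D=YBYB B=WBWB
After move 2 (F): F=GGYY U=WGOO R=WRGR D=RRYB L=OYOB
After move 3 (R): R=GWRR U=WGOY F=GRYB D=RWYW B=OBGB
After move 4 (U): U=OWYG F=GWYB R=OBRR B=OYGB L=GROB
After move 5 (R'): R=BROR U=OGYO F=GWYG D=RWYB B=WYWB
After move 6 (U): U=YOOG F=BRYG R=WYOR B=GRWB L=GWOB
Query: F face = BRYG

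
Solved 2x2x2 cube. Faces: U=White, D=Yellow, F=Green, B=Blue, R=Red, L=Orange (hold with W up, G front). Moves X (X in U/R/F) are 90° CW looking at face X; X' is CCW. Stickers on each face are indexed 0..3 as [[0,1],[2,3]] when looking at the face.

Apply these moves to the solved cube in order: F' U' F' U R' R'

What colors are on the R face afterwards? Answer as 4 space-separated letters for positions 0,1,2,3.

After move 1 (F'): F=GGGG U=WWRR R=YRYR D=OOYY L=OWOW
After move 2 (U'): U=WRWR F=OWGG R=GGYR B=YRBB L=BBOW
After move 3 (F'): F=WGOG U=WRGY R=OGOR D=BWYY L=BROW
After move 4 (U): U=GWYR F=OGOG R=YROR B=BRBB L=WGOW
After move 5 (R'): R=RRYO U=GBYB F=OWOR D=BGYG B=YRWB
After move 6 (R'): R=RORY U=GWYY F=OBOB D=BWYR B=GRGB
Query: R face = RORY

Answer: R O R Y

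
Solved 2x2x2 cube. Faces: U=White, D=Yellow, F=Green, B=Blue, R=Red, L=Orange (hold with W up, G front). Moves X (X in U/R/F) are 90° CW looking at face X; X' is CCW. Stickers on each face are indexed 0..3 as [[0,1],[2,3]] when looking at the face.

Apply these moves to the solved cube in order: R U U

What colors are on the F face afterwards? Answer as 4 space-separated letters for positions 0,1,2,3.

After move 1 (R): R=RRRR U=WGWG F=GYGY D=YBYB B=WBWB
After move 2 (U): U=WWGG F=RRGY R=WBRR B=OOWB L=GYOO
After move 3 (U): U=GWGW F=WBGY R=OORR B=GYWB L=RROO
Query: F face = WBGY

Answer: W B G Y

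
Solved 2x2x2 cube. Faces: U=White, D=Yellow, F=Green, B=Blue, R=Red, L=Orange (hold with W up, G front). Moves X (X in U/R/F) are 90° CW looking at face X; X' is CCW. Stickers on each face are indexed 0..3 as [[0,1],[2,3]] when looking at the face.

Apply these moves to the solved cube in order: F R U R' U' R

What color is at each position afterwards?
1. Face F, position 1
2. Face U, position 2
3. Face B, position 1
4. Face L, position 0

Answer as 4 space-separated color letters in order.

After move 1 (F): F=GGGG U=WWOO R=WRWR D=RRYY L=OYOY
After move 2 (R): R=WWRR U=WGOG F=GRGY D=RBYB B=OBWB
After move 3 (U): U=OWGG F=WWGY R=OBRR B=OYWB L=GROY
After move 4 (R'): R=BROR U=OWGO F=WWGG D=RWYY B=BYBB
After move 5 (U'): U=WOOG F=GRGG R=WWOR B=BRBB L=BYOY
After move 6 (R): R=OWRW U=WROG F=GWGY D=RBYB B=GROB
Query 1: F[1] = W
Query 2: U[2] = O
Query 3: B[1] = R
Query 4: L[0] = B

Answer: W O R B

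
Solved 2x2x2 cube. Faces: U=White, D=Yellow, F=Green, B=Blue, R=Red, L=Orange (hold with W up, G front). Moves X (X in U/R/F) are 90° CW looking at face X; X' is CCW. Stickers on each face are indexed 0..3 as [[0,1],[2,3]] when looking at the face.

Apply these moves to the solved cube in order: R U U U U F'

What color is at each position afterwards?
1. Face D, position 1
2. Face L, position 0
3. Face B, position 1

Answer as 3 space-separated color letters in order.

After move 1 (R): R=RRRR U=WGWG F=GYGY D=YBYB B=WBWB
After move 2 (U): U=WWGG F=RRGY R=WBRR B=OOWB L=GYOO
After move 3 (U): U=GWGW F=WBGY R=OORR B=GYWB L=RROO
After move 4 (U): U=GGWW F=OOGY R=GYRR B=RRWB L=WBOO
After move 5 (U): U=WGWG F=GYGY R=RRRR B=WBWB L=OOOO
After move 6 (F'): F=YYGG U=WGRR R=BRYR D=OOYB L=OGOW
Query 1: D[1] = O
Query 2: L[0] = O
Query 3: B[1] = B

Answer: O O B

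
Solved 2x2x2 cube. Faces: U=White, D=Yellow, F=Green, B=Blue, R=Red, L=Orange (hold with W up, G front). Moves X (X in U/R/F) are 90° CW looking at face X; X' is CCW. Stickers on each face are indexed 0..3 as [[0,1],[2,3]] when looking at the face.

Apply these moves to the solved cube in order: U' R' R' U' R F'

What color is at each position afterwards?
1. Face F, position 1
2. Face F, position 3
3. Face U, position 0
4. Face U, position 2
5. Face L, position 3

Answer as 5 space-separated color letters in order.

After move 1 (U'): U=WWWW F=OOGG R=GGRR B=RRBB L=BBOO
After move 2 (R'): R=GRGR U=WBWR F=OWGW D=YOYG B=YRYB
After move 3 (R'): R=RRGG U=WYWY F=OBGR D=YWYW B=GROB
After move 4 (U'): U=YYWW F=BBGR R=OBGG B=RROB L=GROO
After move 5 (R): R=GOGB U=YBWR F=BWGW D=YOYR B=WRYB
After move 6 (F'): F=WWBG U=YBGG R=OOYB D=ROYR L=GROW
Query 1: F[1] = W
Query 2: F[3] = G
Query 3: U[0] = Y
Query 4: U[2] = G
Query 5: L[3] = W

Answer: W G Y G W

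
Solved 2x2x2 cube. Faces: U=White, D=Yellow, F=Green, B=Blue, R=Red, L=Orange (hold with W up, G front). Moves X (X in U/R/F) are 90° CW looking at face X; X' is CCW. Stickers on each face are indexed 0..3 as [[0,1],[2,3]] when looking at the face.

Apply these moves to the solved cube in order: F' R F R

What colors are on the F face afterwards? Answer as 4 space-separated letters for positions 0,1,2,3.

Answer: G Y Y B

Derivation:
After move 1 (F'): F=GGGG U=WWRR R=YRYR D=OOYY L=OWOW
After move 2 (R): R=YYRR U=WGRG F=GOGY D=OBYB B=RBWB
After move 3 (F): F=GGYO U=WGWW R=RYGR D=RYYB L=OOOB
After move 4 (R): R=GRRY U=WGWO F=GYYB D=RWYR B=WBGB
Query: F face = GYYB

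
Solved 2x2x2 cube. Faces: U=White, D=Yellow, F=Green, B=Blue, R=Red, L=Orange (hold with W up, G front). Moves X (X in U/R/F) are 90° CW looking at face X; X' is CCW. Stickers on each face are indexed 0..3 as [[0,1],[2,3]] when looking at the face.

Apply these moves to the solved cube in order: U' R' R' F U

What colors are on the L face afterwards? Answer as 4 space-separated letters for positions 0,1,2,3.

Answer: G O O W

Derivation:
After move 1 (U'): U=WWWW F=OOGG R=GGRR B=RRBB L=BBOO
After move 2 (R'): R=GRGR U=WBWR F=OWGW D=YOYG B=YRYB
After move 3 (R'): R=RRGG U=WYWY F=OBGR D=YWYW B=GROB
After move 4 (F): F=GORB U=WYOB R=WRYG D=GRYW L=BYOW
After move 5 (U): U=OWBY F=WRRB R=GRYG B=BYOB L=GOOW
Query: L face = GOOW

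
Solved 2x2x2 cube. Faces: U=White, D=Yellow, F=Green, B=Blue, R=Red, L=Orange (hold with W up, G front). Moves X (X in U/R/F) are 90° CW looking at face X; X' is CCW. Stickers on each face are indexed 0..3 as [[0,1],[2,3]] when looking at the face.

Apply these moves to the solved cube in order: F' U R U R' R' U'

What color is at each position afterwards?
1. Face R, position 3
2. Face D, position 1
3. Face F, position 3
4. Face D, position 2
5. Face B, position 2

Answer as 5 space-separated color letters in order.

After move 1 (F'): F=GGGG U=WWRR R=YRYR D=OOYY L=OWOW
After move 2 (U): U=RWRW F=YRGG R=BBYR B=OWBB L=GGOW
After move 3 (R): R=YBRB U=RRRG F=YOGY D=OBYO B=WWWB
After move 4 (U): U=RRGR F=YBGY R=WWRB B=GGWB L=YOOW
After move 5 (R'): R=WBWR U=RWGG F=YRGR D=OBYY B=OGBB
After move 6 (R'): R=BRWW U=RBGO F=YWGG D=ORYR B=YGBB
After move 7 (U'): U=BORG F=YOGG R=YWWW B=BRBB L=YGOW
Query 1: R[3] = W
Query 2: D[1] = R
Query 3: F[3] = G
Query 4: D[2] = Y
Query 5: B[2] = B

Answer: W R G Y B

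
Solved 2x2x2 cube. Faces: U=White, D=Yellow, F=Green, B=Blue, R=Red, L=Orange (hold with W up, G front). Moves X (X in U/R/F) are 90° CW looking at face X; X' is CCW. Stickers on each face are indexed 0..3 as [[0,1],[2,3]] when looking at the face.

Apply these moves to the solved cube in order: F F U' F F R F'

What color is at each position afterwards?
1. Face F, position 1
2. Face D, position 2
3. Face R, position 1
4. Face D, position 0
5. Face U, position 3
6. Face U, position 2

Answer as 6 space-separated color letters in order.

After move 1 (F): F=GGGG U=WWOO R=WRWR D=RRYY L=OYOY
After move 2 (F): F=GGGG U=WWYY R=OROR D=WWYY L=OROR
After move 3 (U'): U=WYWY F=ORGG R=GGOR B=ORBB L=BBOR
After move 4 (F): F=GOGR U=WYRB R=WGYR D=OGYY L=BWOW
After move 5 (F): F=GGRO U=WYWW R=RGBR D=YWYY L=BOOG
After move 6 (R): R=BRRG U=WGWO F=GWRY D=YBYO B=WRYB
After move 7 (F'): F=WYGR U=WGBR R=BRYG D=OGYO L=BOOW
Query 1: F[1] = Y
Query 2: D[2] = Y
Query 3: R[1] = R
Query 4: D[0] = O
Query 5: U[3] = R
Query 6: U[2] = B

Answer: Y Y R O R B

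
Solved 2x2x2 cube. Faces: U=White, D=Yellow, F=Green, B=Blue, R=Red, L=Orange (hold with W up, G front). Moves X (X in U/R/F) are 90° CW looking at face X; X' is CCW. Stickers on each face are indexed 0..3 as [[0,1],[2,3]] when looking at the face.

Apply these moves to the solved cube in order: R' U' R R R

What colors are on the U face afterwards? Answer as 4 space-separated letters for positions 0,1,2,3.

Answer: B Y W R

Derivation:
After move 1 (R'): R=RRRR U=WBWB F=GWGW D=YGYG B=YBYB
After move 2 (U'): U=BBWW F=OOGW R=GWRR B=RRYB L=YBOO
After move 3 (R): R=RGRW U=BOWW F=OGGG D=YYYR B=WRBB
After move 4 (R): R=RRWG U=BGWG F=OYGR D=YBYW B=WROB
After move 5 (R): R=WRGR U=BYWR F=OBGW D=YOYW B=GRGB
Query: U face = BYWR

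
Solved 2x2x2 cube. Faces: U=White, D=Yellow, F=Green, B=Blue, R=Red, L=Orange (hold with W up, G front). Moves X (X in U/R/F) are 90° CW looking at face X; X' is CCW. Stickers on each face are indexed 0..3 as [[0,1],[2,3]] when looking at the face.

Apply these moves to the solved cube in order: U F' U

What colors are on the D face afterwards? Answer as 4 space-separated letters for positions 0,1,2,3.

After move 1 (U): U=WWWW F=RRGG R=BBRR B=OOBB L=GGOO
After move 2 (F'): F=RGRG U=WWBR R=YBYR D=GOYY L=GWOW
After move 3 (U): U=BWRW F=YBRG R=OOYR B=GWBB L=RGOW
Query: D face = GOYY

Answer: G O Y Y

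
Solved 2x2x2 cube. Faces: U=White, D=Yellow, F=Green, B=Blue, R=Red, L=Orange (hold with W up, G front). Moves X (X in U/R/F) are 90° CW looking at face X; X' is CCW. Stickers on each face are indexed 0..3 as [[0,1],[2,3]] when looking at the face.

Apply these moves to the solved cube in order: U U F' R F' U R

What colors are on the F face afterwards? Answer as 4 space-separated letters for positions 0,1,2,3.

Answer: B W B G

Derivation:
After move 1 (U): U=WWWW F=RRGG R=BBRR B=OOBB L=GGOO
After move 2 (U): U=WWWW F=BBGG R=OORR B=GGBB L=RROO
After move 3 (F'): F=BGBG U=WWOR R=YOYR D=ROYY L=RWOW
After move 4 (R): R=YYRO U=WGOG F=BOBY D=RBYG B=RGWB
After move 5 (F'): F=OYBB U=WGYR R=BYRO D=WWYG L=RGOO
After move 6 (U): U=YWRG F=BYBB R=RGRO B=RGWB L=OYOO
After move 7 (R): R=RROG U=YYRB F=BWBG D=WWYR B=GGWB
Query: F face = BWBG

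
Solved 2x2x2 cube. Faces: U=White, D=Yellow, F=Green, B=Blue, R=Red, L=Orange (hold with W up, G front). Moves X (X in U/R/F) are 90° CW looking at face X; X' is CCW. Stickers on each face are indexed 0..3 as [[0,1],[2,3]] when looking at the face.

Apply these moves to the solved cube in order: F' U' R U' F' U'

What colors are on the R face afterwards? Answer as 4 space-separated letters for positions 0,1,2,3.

After move 1 (F'): F=GGGG U=WWRR R=YRYR D=OOYY L=OWOW
After move 2 (U'): U=WRWR F=OWGG R=GGYR B=YRBB L=BBOW
After move 3 (R): R=YGRG U=WWWG F=OOGY D=OBYY B=RRRB
After move 4 (U'): U=WGWW F=BBGY R=OORG B=YGRB L=RROW
After move 5 (F'): F=BYBG U=WGOR R=BOOG D=RWYY L=RWOW
After move 6 (U'): U=GRWO F=RWBG R=BYOG B=BORB L=YGOW
Query: R face = BYOG

Answer: B Y O G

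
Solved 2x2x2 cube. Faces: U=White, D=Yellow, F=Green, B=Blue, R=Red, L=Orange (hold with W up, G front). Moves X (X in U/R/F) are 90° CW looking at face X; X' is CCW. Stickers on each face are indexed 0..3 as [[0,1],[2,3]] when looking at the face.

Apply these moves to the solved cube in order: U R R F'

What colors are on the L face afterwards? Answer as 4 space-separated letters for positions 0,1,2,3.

After move 1 (U): U=WWWW F=RRGG R=BBRR B=OOBB L=GGOO
After move 2 (R): R=RBRB U=WRWG F=RYGY D=YBYO B=WOWB
After move 3 (R): R=RRBB U=WYWY F=RBGO D=YWYW B=GORB
After move 4 (F'): F=BORG U=WYRB R=WRYB D=GOYW L=GYOW
Query: L face = GYOW

Answer: G Y O W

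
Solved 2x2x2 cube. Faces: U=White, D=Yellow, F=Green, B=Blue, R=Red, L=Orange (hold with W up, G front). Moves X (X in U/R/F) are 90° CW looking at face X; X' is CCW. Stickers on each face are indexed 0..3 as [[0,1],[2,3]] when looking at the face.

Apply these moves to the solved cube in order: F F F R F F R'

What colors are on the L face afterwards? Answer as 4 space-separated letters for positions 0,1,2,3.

After move 1 (F): F=GGGG U=WWOO R=WRWR D=RRYY L=OYOY
After move 2 (F): F=GGGG U=WWYY R=OROR D=WWYY L=OROR
After move 3 (F): F=GGGG U=WWRR R=YRYR D=OOYY L=OWOW
After move 4 (R): R=YYRR U=WGRG F=GOGY D=OBYB B=RBWB
After move 5 (F): F=GGYO U=WGWW R=RYGR D=RYYB L=OOOB
After move 6 (F): F=YGOG U=WGBO R=WYWR D=GRYB L=OROY
After move 7 (R'): R=YRWW U=WWBR F=YGOO D=GGYG B=BBRB
Query: L face = OROY

Answer: O R O Y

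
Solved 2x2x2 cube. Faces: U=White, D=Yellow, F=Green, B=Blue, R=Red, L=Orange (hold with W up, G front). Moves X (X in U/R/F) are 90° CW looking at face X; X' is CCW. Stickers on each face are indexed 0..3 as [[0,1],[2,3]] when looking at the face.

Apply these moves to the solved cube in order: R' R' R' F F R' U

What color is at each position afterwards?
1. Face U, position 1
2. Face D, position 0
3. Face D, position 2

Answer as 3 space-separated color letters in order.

After move 1 (R'): R=RRRR U=WBWB F=GWGW D=YGYG B=YBYB
After move 2 (R'): R=RRRR U=WYWY F=GBGB D=YWYW B=GBGB
After move 3 (R'): R=RRRR U=WGWG F=GYGY D=YBYB B=WBWB
After move 4 (F): F=GGYY U=WGOO R=WRGR D=RRYB L=OYOB
After move 5 (F): F=YGYG U=WGBY R=OROR D=GWYB L=OROR
After move 6 (R'): R=RROO U=WWBW F=YGYY D=GGYG B=BBWB
After move 7 (U): U=BWWW F=RRYY R=BBOO B=ORWB L=YGOR
Query 1: U[1] = W
Query 2: D[0] = G
Query 3: D[2] = Y

Answer: W G Y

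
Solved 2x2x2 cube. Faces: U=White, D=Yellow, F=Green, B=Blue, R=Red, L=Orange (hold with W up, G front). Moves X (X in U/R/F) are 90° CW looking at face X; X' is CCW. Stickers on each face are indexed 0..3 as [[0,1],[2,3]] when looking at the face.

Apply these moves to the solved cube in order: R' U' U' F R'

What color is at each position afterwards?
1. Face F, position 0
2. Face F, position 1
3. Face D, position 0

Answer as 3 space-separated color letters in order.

Answer: G W R

Derivation:
After move 1 (R'): R=RRRR U=WBWB F=GWGW D=YGYG B=YBYB
After move 2 (U'): U=BBWW F=OOGW R=GWRR B=RRYB L=YBOO
After move 3 (U'): U=BWBW F=YBGW R=OORR B=GWYB L=RROO
After move 4 (F): F=GYWB U=BWOR R=BOWR D=ROYG L=RYOG
After move 5 (R'): R=ORBW U=BYOG F=GWWR D=RYYB B=GWOB
Query 1: F[0] = G
Query 2: F[1] = W
Query 3: D[0] = R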